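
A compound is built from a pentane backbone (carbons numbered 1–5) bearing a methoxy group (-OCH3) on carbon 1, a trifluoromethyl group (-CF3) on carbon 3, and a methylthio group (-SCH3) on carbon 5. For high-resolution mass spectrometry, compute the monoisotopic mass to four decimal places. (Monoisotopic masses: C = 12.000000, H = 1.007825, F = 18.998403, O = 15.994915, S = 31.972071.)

Atom tally by fragment:
  CH3OCH2 → C:2 H:5 O:1
  CH2 → C:1 H:2
  CH(CF3) → C:2 H:1 F:3
  CH2 → C:1 H:2
  CH2SCH3 → C:2 H:5 S:1
Element totals:
  C: 8
  H: 15
  F: 3
  O: 1
  S: 1
Molecular formula: C8H15F3OS.
  M = 8(12.0) + 15(1.007825) + 3(18.998403) + 15.994915 + 31.972071
    = 96.000000 + 15.117375 + 56.995209 + 15.994915 + 31.972071 = 216.079570

216.0796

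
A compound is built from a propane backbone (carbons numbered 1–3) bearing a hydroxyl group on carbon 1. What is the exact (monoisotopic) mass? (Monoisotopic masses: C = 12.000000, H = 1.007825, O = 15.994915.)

60.0575

Atom tally by fragment:
  HOCH2 → C:1 H:3 O:1
  CH2 → C:1 H:2
  CH3 → C:1 H:3
Element totals:
  C: 3
  H: 8
  O: 1
Molecular formula: C3H8O.
  M = 3(12.0) + 8(1.007825) + 15.994915
    = 36.000000 + 8.062600 + 15.994915 = 60.057515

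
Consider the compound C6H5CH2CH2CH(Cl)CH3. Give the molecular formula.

C10H13Cl

Element totals:
  C: 10
  H: 13
  Cl: 1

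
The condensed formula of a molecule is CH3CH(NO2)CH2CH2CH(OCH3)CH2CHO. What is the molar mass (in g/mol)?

189.21 g/mol

Atom tally by fragment:
  CH3 → C:1 H:3
  CH(NO2) → C:1 H:1 N:1 O:2
  CH2 → C:1 H:2
  CH2 → C:1 H:2
  CH(OCH3) → C:2 H:4 O:1
  CH2CHO → C:2 H:3 O:1
Element totals:
  C: 8
  H: 15
  N: 1
  O: 4
Molecular formula: C8H15NO4.
  M = 8(12.011) + 15(1.008) + 14.007 + 4(15.999)
    = 96.088 + 15.120 + 14.007 + 63.996 = 189.211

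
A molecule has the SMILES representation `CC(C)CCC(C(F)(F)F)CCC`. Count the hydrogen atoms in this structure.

19

Atom tally by fragment:
  CH3 → C:1 H:3
  CH(CH3) → C:2 H:4
  CH2 → C:1 H:2
  CH2 → C:1 H:2
  CH(CF3) → C:2 H:1 F:3
  CH2 → C:1 H:2
  CH2 → C:1 H:2
  CH3 → C:1 H:3
Element totals:
  C: 10
  H: 19
  F: 3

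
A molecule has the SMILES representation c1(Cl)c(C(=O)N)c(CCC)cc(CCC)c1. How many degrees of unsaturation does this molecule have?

5

Atom tally by fragment:
  benzene ring core → C:6 H:6
  (− 4 ring H displaced by substituents)
  + Cl → Cl:1
  + CONH2 → C:1 H:2 O:1 N:1
  + CH2CH2CH3 → C:3 H:7
  + CH2CH2CH3 → C:3 H:7
Element totals:
  C: 13
  H: 18
  Cl: 1
  N: 1
  O: 1
Molecular formula: C13H18ClNO.
DoU = (2C + 2 + N − H − X) / 2 = (2·13 + 2 + 1 − 18 − 1) / 2 = 5.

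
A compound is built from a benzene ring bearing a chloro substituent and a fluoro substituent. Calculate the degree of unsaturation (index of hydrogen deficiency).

4

Atom tally by fragment:
  benzene ring core → C:6 H:6
  (− 2 ring H displaced by substituents)
  + Cl → Cl:1
  + F → F:1
Element totals:
  C: 6
  H: 4
  Cl: 1
  F: 1
Molecular formula: C6H4ClF.
DoU = (2C + 2 + N − H − X) / 2 = (2·6 + 2 + 0 − 4 − 2) / 2 = 4.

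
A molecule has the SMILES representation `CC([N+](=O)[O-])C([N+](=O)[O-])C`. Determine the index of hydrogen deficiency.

Atom tally by fragment:
  CH3 → C:1 H:3
  CH(NO2) → C:1 H:1 N:1 O:2
  CH(NO2) → C:1 H:1 N:1 O:2
  CH3 → C:1 H:3
Element totals:
  C: 4
  H: 8
  N: 2
  O: 4
Molecular formula: C4H8N2O4.
DoU = (2C + 2 + N − H − X) / 2 = (2·4 + 2 + 2 − 8 − 0) / 2 = 2.

2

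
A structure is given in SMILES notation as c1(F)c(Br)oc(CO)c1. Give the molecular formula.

Atom tally by fragment:
  furan ring core → C:4 H:4 O:1
  (− 3 ring H displaced by substituents)
  + F → F:1
  + Br → Br:1
  + CH2OH → C:1 H:3 O:1
Element totals:
  C: 5
  H: 4
  Br: 1
  F: 1
  O: 2

C5H4BrFO2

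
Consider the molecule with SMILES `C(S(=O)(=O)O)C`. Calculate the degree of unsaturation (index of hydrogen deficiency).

Atom tally by fragment:
  HO3SCH2 → C:1 H:3 S:1 O:3
  CH3 → C:1 H:3
Element totals:
  C: 2
  H: 6
  O: 3
  S: 1
Molecular formula: C2H6O3S.
DoU = (2C + 2 + N − H − X) / 2 = (2·2 + 2 + 0 − 6 − 0) / 2 = 0.

0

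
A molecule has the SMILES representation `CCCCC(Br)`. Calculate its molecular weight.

151.05 g/mol

Atom tally by fragment:
  CH3 → C:1 H:3
  CH2 → C:1 H:2
  CH2 → C:1 H:2
  CH2 → C:1 H:2
  CH2Br → C:1 H:2 Br:1
Element totals:
  C: 5
  H: 11
  Br: 1
Molecular formula: C5H11Br.
  M = 5(12.011) + 11(1.008) + 79.904
    = 60.055 + 11.088 + 79.904 = 151.047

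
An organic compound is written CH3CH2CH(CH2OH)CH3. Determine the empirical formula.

C5H12O

Element totals:
  C: 5
  H: 12
  O: 1
Molecular formula: C5H12O.
gcd of subscripts (5, 12, 1) = 1, so the empirical formula equals the molecular formula.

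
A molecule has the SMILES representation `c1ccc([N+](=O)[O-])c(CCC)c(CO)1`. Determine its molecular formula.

C10H13NO3

Atom tally by fragment:
  benzene ring core → C:6 H:6
  (− 3 ring H displaced by substituents)
  + NO2 → N:1 O:2
  + CH2CH2CH3 → C:3 H:7
  + CH2OH → C:1 H:3 O:1
Element totals:
  C: 10
  H: 13
  N: 1
  O: 3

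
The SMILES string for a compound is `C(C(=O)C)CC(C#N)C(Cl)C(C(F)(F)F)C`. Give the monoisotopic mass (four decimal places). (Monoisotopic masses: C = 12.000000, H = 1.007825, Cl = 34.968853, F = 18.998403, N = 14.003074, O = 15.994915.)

255.0638

Atom tally by fragment:
  CH3COCH2 → C:3 H:5 O:1
  CH2 → C:1 H:2
  CH(CN) → C:2 H:1 N:1
  CH(Cl) → C:1 H:1 Cl:1
  CH(CF3) → C:2 H:1 F:3
  CH3 → C:1 H:3
Element totals:
  C: 10
  H: 13
  Cl: 1
  F: 3
  N: 1
  O: 1
Molecular formula: C10H13ClF3NO.
  M = 10(12.0) + 13(1.007825) + 34.968853 + 3(18.998403) + 14.003074 + 15.994915
    = 120.000000 + 13.101725 + 34.968853 + 56.995209 + 14.003074 + 15.994915 = 255.063776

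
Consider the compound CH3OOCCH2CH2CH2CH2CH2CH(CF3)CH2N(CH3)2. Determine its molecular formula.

Atom tally by fragment:
  CH3OOCCH2 → C:3 H:5 O:2
  CH2 → C:1 H:2
  CH2 → C:1 H:2
  CH2 → C:1 H:2
  CH2 → C:1 H:2
  CH(CF3) → C:2 H:1 F:3
  CH2N(CH3)2 → C:3 H:8 N:1
Element totals:
  C: 12
  H: 22
  F: 3
  N: 1
  O: 2

C12H22F3NO2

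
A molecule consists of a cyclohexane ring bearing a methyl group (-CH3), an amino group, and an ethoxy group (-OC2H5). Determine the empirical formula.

Atom tally by fragment:
  cyclohexane ring core → C:6 H:12
  (− 3 ring H displaced by substituents)
  + CH3 → C:1 H:3
  + NH2 → N:1 H:2
  + OC2H5 → C:2 H:5 O:1
Element totals:
  C: 9
  H: 19
  N: 1
  O: 1
Molecular formula: C9H19NO.
gcd of subscripts (9, 19, 1, 1) = 1, so the empirical formula equals the molecular formula.

C9H19NO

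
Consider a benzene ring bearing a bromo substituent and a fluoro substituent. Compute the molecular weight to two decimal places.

Atom tally by fragment:
  benzene ring core → C:6 H:6
  (− 2 ring H displaced by substituents)
  + Br → Br:1
  + F → F:1
Element totals:
  C: 6
  H: 4
  Br: 1
  F: 1
Molecular formula: C6H4BrF.
  M = 6(12.011) + 4(1.008) + 79.904 + 18.998
    = 72.066 + 4.032 + 79.904 + 18.998 = 175.000

175.00 g/mol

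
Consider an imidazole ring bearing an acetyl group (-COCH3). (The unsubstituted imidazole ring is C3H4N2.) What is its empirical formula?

Atom tally by fragment:
  imidazole ring core → C:3 H:4 N:2
  (− 1 ring H displaced by substituents)
  + COCH3 → C:2 H:3 O:1
Element totals:
  C: 5
  H: 6
  N: 2
  O: 1
Molecular formula: C5H6N2O.
gcd of subscripts (5, 6, 2, 1) = 1, so the empirical formula equals the molecular formula.

C5H6N2O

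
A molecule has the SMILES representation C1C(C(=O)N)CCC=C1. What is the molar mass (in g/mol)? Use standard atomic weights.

Atom tally by fragment:
  cyclohexene ring core → C:6 H:10
  (− 1 ring H displaced by substituents)
  + CONH2 → C:1 H:2 O:1 N:1
Element totals:
  C: 7
  H: 11
  N: 1
  O: 1
Molecular formula: C7H11NO.
  M = 7(12.011) + 11(1.008) + 14.007 + 15.999
    = 84.077 + 11.088 + 14.007 + 15.999 = 125.171

125.17 g/mol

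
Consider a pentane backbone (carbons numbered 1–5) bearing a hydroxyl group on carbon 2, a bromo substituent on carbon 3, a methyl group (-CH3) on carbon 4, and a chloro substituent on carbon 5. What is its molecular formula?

C6H12BrClO

Atom tally by fragment:
  CH3 → C:1 H:3
  CH(OH) → C:1 H:2 O:1
  CH(Br) → C:1 H:1 Br:1
  CH(CH3) → C:2 H:4
  CH2Cl → C:1 H:2 Cl:1
Element totals:
  C: 6
  H: 12
  Br: 1
  Cl: 1
  O: 1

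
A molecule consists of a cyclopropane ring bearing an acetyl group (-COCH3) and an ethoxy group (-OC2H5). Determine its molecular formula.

C7H12O2

Atom tally by fragment:
  cyclopropane ring core → C:3 H:6
  (− 2 ring H displaced by substituents)
  + COCH3 → C:2 H:3 O:1
  + OC2H5 → C:2 H:5 O:1
Element totals:
  C: 7
  H: 12
  O: 2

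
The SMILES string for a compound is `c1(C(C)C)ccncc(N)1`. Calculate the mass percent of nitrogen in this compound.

Atom tally by fragment:
  pyridine ring core → C:5 H:5 N:1
  (− 2 ring H displaced by substituents)
  + CH(CH3)2 → C:3 H:7
  + NH2 → N:1 H:2
Element totals:
  C: 8
  H: 12
  N: 2
Molecular formula: C8H12N2.
Molar mass = 136.198 g/mol.
Mass from N: 2 × 14.007 = 28.014 g/mol.
%N = 28.014 / 136.198 × 100 = 20.57%.

20.57%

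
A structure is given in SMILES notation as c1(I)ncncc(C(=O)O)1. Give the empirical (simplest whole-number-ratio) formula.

Atom tally by fragment:
  pyrimidine ring core → C:4 H:4 N:2
  (− 2 ring H displaced by substituents)
  + I → I:1
  + COOH → C:1 H:1 O:2
Element totals:
  C: 5
  H: 3
  I: 1
  N: 2
  O: 2
Molecular formula: C5H3IN2O2.
gcd of subscripts (5, 3, 1, 2, 2) = 1, so the empirical formula equals the molecular formula.

C5H3IN2O2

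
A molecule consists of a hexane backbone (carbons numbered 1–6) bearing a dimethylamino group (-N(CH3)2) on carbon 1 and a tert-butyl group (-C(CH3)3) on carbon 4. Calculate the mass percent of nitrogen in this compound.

7.56%

Atom tally by fragment:
  (CH3)2NCH2 → C:3 H:8 N:1
  CH2 → C:1 H:2
  CH2 → C:1 H:2
  CH(C(CH3)3) → C:5 H:10
  CH2 → C:1 H:2
  CH3 → C:1 H:3
Element totals:
  C: 12
  H: 27
  N: 1
Molecular formula: C12H27N.
Molar mass = 185.355 g/mol.
Mass from N: 1 × 14.007 = 14.007 g/mol.
%N = 14.007 / 185.355 × 100 = 7.56%.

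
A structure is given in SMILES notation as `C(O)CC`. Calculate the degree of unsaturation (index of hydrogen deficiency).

Atom tally by fragment:
  HOCH2 → C:1 H:3 O:1
  CH2 → C:1 H:2
  CH3 → C:1 H:3
Element totals:
  C: 3
  H: 8
  O: 1
Molecular formula: C3H8O.
DoU = (2C + 2 + N − H − X) / 2 = (2·3 + 2 + 0 − 8 − 0) / 2 = 0.

0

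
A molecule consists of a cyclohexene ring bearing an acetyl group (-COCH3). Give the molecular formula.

C8H12O

Atom tally by fragment:
  cyclohexene ring core → C:6 H:10
  (− 1 ring H displaced by substituents)
  + COCH3 → C:2 H:3 O:1
Element totals:
  C: 8
  H: 12
  O: 1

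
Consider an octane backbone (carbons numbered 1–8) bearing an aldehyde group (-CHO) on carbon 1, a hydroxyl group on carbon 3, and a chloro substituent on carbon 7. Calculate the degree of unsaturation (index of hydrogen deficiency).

Atom tally by fragment:
  OHCCH2 → C:2 H:3 O:1
  CH2 → C:1 H:2
  CH(OH) → C:1 H:2 O:1
  CH2 → C:1 H:2
  CH2 → C:1 H:2
  CH2 → C:1 H:2
  CH(Cl) → C:1 H:1 Cl:1
  CH3 → C:1 H:3
Element totals:
  C: 9
  H: 17
  Cl: 1
  O: 2
Molecular formula: C9H17ClO2.
DoU = (2C + 2 + N − H − X) / 2 = (2·9 + 2 + 0 − 17 − 1) / 2 = 1.

1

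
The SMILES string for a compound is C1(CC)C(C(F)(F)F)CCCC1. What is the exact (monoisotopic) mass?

Atom tally by fragment:
  cyclohexane ring core → C:6 H:12
  (− 2 ring H displaced by substituents)
  + C2H5 → C:2 H:5
  + CF3 → C:1 F:3
Element totals:
  C: 9
  H: 15
  F: 3
Molecular formula: C9H15F3.
  M = 9(12.0) + 15(1.007825) + 3(18.998403)
    = 108.000000 + 15.117375 + 56.995209 = 180.112584

180.1126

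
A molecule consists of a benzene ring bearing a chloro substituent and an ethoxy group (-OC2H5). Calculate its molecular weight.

Atom tally by fragment:
  benzene ring core → C:6 H:6
  (− 2 ring H displaced by substituents)
  + Cl → Cl:1
  + OC2H5 → C:2 H:5 O:1
Element totals:
  C: 8
  H: 9
  Cl: 1
  O: 1
Molecular formula: C8H9ClO.
  M = 8(12.011) + 9(1.008) + 35.45 + 15.999
    = 96.088 + 9.072 + 35.450 + 15.999 = 156.609

156.61 g/mol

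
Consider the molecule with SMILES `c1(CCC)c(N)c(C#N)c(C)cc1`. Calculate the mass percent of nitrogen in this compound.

16.08%

Atom tally by fragment:
  benzene ring core → C:6 H:6
  (− 4 ring H displaced by substituents)
  + CH2CH2CH3 → C:3 H:7
  + NH2 → N:1 H:2
  + CN → C:1 N:1
  + CH3 → C:1 H:3
Element totals:
  C: 11
  H: 14
  N: 2
Molecular formula: C11H14N2.
Molar mass = 174.247 g/mol.
Mass from N: 2 × 14.007 = 28.014 g/mol.
%N = 28.014 / 174.247 × 100 = 16.08%.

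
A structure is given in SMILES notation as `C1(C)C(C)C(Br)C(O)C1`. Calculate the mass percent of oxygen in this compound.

Atom tally by fragment:
  cyclopentane ring core → C:5 H:10
  (− 4 ring H displaced by substituents)
  + CH3 → C:1 H:3
  + CH3 → C:1 H:3
  + Br → Br:1
  + OH → O:1 H:1
Element totals:
  C: 7
  H: 13
  Br: 1
  O: 1
Molecular formula: C7H13BrO.
Molar mass = 193.084 g/mol.
Mass from O: 1 × 15.999 = 15.999 g/mol.
%O = 15.999 / 193.084 × 100 = 8.29%.

8.29%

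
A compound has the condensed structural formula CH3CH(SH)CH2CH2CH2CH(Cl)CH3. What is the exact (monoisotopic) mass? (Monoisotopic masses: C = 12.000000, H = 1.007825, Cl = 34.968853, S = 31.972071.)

Atom tally by fragment:
  CH3 → C:1 H:3
  CH(SH) → C:1 H:2 S:1
  CH2 → C:1 H:2
  CH2 → C:1 H:2
  CH2 → C:1 H:2
  CH(Cl) → C:1 H:1 Cl:1
  CH3 → C:1 H:3
Element totals:
  C: 7
  H: 15
  Cl: 1
  S: 1
Molecular formula: C7H15ClS.
  M = 7(12.0) + 15(1.007825) + 34.968853 + 31.972071
    = 84.000000 + 15.117375 + 34.968853 + 31.972071 = 166.058299

166.0583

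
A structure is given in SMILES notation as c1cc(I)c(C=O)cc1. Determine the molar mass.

232.02 g/mol

Atom tally by fragment:
  benzene ring core → C:6 H:6
  (− 2 ring H displaced by substituents)
  + I → I:1
  + CHO → C:1 H:1 O:1
Element totals:
  C: 7
  H: 5
  I: 1
  O: 1
Molecular formula: C7H5IO.
  M = 7(12.011) + 5(1.008) + 126.904 + 15.999
    = 84.077 + 5.040 + 126.904 + 15.999 = 232.020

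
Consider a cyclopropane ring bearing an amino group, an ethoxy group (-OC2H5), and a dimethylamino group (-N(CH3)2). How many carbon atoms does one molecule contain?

Atom tally by fragment:
  cyclopropane ring core → C:3 H:6
  (− 3 ring H displaced by substituents)
  + NH2 → N:1 H:2
  + OC2H5 → C:2 H:5 O:1
  + N(CH3)2 → N:1 C:2 H:6
Element totals:
  C: 7
  H: 16
  N: 2
  O: 1

7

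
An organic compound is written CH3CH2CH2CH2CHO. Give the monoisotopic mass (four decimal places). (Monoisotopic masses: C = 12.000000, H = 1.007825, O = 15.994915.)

86.0732

Atom tally by fragment:
  CH3 → C:1 H:3
  CH2 → C:1 H:2
  CH2 → C:1 H:2
  CH2CHO → C:2 H:3 O:1
Element totals:
  C: 5
  H: 10
  O: 1
Molecular formula: C5H10O.
  M = 5(12.0) + 10(1.007825) + 15.994915
    = 60.000000 + 10.078250 + 15.994915 = 86.073165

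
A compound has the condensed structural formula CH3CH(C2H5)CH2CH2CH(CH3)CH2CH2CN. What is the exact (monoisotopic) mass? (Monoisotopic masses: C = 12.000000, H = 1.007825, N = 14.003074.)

Atom tally by fragment:
  CH3 → C:1 H:3
  CH(C2H5) → C:3 H:6
  CH2 → C:1 H:2
  CH2 → C:1 H:2
  CH(CH3) → C:2 H:4
  CH2 → C:1 H:2
  CH2CN → C:2 H:2 N:1
Element totals:
  C: 11
  H: 21
  N: 1
Molecular formula: C11H21N.
  M = 11(12.0) + 21(1.007825) + 14.003074
    = 132.000000 + 21.164325 + 14.003074 = 167.167399

167.1674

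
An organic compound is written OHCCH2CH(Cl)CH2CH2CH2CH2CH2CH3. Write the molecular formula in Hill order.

C9H17ClO

Element totals:
  C: 9
  H: 17
  Cl: 1
  O: 1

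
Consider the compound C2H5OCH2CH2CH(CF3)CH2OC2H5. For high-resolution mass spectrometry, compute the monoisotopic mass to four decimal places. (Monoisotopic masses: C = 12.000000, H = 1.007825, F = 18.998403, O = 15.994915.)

214.1181

Atom tally by fragment:
  C2H5OCH2 → C:3 H:7 O:1
  CH2 → C:1 H:2
  CH(CF3) → C:2 H:1 F:3
  CH2OC2H5 → C:3 H:7 O:1
Element totals:
  C: 9
  H: 17
  F: 3
  O: 2
Molecular formula: C9H17F3O2.
  M = 9(12.0) + 17(1.007825) + 3(18.998403) + 2(15.994915)
    = 108.000000 + 17.133025 + 56.995209 + 31.989830 = 214.118064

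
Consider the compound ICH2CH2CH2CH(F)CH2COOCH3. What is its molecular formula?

Element totals:
  C: 7
  H: 12
  F: 1
  I: 1
  O: 2

C7H12FIO2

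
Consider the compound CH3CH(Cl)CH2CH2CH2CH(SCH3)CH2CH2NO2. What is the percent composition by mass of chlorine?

14.79%

Element totals:
  C: 9
  H: 18
  Cl: 1
  N: 1
  O: 2
  S: 1
Molecular formula: C9H18ClNO2S.
Molar mass = 239.758 g/mol.
Mass from Cl: 1 × 35.45 = 35.450 g/mol.
%Cl = 35.450 / 239.758 × 100 = 14.79%.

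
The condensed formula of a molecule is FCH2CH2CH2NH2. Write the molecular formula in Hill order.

C3H8FN

Atom tally by fragment:
  FCH2 → C:1 H:2 F:1
  CH2 → C:1 H:2
  CH2NH2 → C:1 H:4 N:1
Element totals:
  C: 3
  H: 8
  F: 1
  N: 1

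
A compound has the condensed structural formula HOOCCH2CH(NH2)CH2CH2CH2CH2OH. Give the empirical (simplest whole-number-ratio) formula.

C7H15NO3

Element totals:
  C: 7
  H: 15
  N: 1
  O: 3
Molecular formula: C7H15NO3.
gcd of subscripts (7, 15, 1, 3) = 1, so the empirical formula equals the molecular formula.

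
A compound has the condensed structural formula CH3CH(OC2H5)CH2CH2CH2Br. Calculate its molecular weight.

195.10 g/mol

Atom tally by fragment:
  CH3 → C:1 H:3
  CH(OC2H5) → C:3 H:6 O:1
  CH2 → C:1 H:2
  CH2 → C:1 H:2
  CH2Br → C:1 H:2 Br:1
Element totals:
  C: 7
  H: 15
  Br: 1
  O: 1
Molecular formula: C7H15BrO.
  M = 7(12.011) + 15(1.008) + 79.904 + 15.999
    = 84.077 + 15.120 + 79.904 + 15.999 = 195.100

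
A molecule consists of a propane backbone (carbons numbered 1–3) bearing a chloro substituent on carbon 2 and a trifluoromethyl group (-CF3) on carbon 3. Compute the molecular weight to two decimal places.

Atom tally by fragment:
  CH3 → C:1 H:3
  CH(Cl) → C:1 H:1 Cl:1
  CH2CF3 → C:2 H:2 F:3
Element totals:
  C: 4
  H: 6
  Cl: 1
  F: 3
Molecular formula: C4H6ClF3.
  M = 4(12.011) + 6(1.008) + 35.45 + 3(18.998)
    = 48.044 + 6.048 + 35.450 + 56.994 = 146.536

146.54 g/mol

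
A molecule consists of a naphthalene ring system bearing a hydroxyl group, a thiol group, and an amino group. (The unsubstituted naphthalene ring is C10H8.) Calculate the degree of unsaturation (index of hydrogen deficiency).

7

Atom tally by fragment:
  naphthalene ring system core → C:10 H:8
  (− 3 ring H displaced by substituents)
  + OH → O:1 H:1
  + SH → S:1 H:1
  + NH2 → N:1 H:2
Element totals:
  C: 10
  H: 9
  N: 1
  O: 1
  S: 1
Molecular formula: C10H9NOS.
DoU = (2C + 2 + N − H − X) / 2 = (2·10 + 2 + 1 − 9 − 0) / 2 = 7.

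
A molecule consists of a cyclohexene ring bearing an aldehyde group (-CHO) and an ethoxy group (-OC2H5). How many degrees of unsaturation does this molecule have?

Atom tally by fragment:
  cyclohexene ring core → C:6 H:10
  (− 2 ring H displaced by substituents)
  + CHO → C:1 H:1 O:1
  + OC2H5 → C:2 H:5 O:1
Element totals:
  C: 9
  H: 14
  O: 2
Molecular formula: C9H14O2.
DoU = (2C + 2 + N − H − X) / 2 = (2·9 + 2 + 0 − 14 − 0) / 2 = 3.

3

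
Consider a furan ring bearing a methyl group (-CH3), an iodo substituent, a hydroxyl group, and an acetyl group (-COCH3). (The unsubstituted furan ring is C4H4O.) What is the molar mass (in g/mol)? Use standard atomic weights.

Atom tally by fragment:
  furan ring core → C:4 H:4 O:1
  (− 4 ring H displaced by substituents)
  + CH3 → C:1 H:3
  + I → I:1
  + OH → O:1 H:1
  + COCH3 → C:2 H:3 O:1
Element totals:
  C: 7
  H: 7
  I: 1
  O: 3
Molecular formula: C7H7IO3.
  M = 7(12.011) + 7(1.008) + 126.904 + 3(15.999)
    = 84.077 + 7.056 + 126.904 + 47.997 = 266.034

266.03 g/mol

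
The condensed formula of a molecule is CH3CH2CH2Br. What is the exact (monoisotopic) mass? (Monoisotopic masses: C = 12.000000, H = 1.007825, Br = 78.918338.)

121.9731

Atom tally by fragment:
  CH3 → C:1 H:3
  CH2 → C:1 H:2
  CH2Br → C:1 H:2 Br:1
Element totals:
  C: 3
  H: 7
  Br: 1
Molecular formula: C3H7Br.
  M = 3(12.0) + 7(1.007825) + 78.918338
    = 36.000000 + 7.054775 + 78.918338 = 121.973113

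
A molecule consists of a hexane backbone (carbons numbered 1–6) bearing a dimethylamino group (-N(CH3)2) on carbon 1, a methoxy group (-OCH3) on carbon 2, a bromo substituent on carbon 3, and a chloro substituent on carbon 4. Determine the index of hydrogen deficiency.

0

Atom tally by fragment:
  (CH3)2NCH2 → C:3 H:8 N:1
  CH(OCH3) → C:2 H:4 O:1
  CH(Br) → C:1 H:1 Br:1
  CH(Cl) → C:1 H:1 Cl:1
  CH2 → C:1 H:2
  CH3 → C:1 H:3
Element totals:
  C: 9
  H: 19
  Br: 1
  Cl: 1
  N: 1
  O: 1
Molecular formula: C9H19BrClNO.
DoU = (2C + 2 + N − H − X) / 2 = (2·9 + 2 + 1 − 19 − 2) / 2 = 0.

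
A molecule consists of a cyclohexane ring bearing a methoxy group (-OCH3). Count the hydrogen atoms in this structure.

Atom tally by fragment:
  cyclohexane ring core → C:6 H:12
  (− 1 ring H displaced by substituents)
  + OCH3 → C:1 H:3 O:1
Element totals:
  C: 7
  H: 14
  O: 1

14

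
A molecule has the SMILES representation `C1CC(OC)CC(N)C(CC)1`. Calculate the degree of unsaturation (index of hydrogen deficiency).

1

Atom tally by fragment:
  cyclohexane ring core → C:6 H:12
  (− 3 ring H displaced by substituents)
  + OCH3 → C:1 H:3 O:1
  + NH2 → N:1 H:2
  + C2H5 → C:2 H:5
Element totals:
  C: 9
  H: 19
  N: 1
  O: 1
Molecular formula: C9H19NO.
DoU = (2C + 2 + N − H − X) / 2 = (2·9 + 2 + 1 − 19 − 0) / 2 = 1.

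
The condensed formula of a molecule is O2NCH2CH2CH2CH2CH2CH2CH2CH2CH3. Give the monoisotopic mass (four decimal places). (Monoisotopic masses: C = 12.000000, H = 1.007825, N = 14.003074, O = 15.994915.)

173.1416

Atom tally by fragment:
  O2NCH2 → C:1 H:2 N:1 O:2
  CH2 → C:1 H:2
  CH2 → C:1 H:2
  CH2 → C:1 H:2
  CH2 → C:1 H:2
  CH2 → C:1 H:2
  CH2 → C:1 H:2
  CH2 → C:1 H:2
  CH3 → C:1 H:3
Element totals:
  C: 9
  H: 19
  N: 1
  O: 2
Molecular formula: C9H19NO2.
  M = 9(12.0) + 19(1.007825) + 14.003074 + 2(15.994915)
    = 108.000000 + 19.148675 + 14.003074 + 31.989830 = 173.141579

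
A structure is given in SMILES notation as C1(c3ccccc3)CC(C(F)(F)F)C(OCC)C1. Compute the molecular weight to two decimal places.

258.28 g/mol

Atom tally by fragment:
  cyclopentane ring core → C:5 H:10
  (− 3 ring H displaced by substituents)
  + C6H5 → C:6 H:5
  + CF3 → C:1 F:3
  + OC2H5 → C:2 H:5 O:1
Element totals:
  C: 14
  H: 17
  F: 3
  O: 1
Molecular formula: C14H17F3O.
  M = 14(12.011) + 17(1.008) + 3(18.998) + 15.999
    = 168.154 + 17.136 + 56.994 + 15.999 = 258.283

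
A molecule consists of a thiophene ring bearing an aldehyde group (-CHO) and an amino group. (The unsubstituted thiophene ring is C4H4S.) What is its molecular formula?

C5H5NOS

Atom tally by fragment:
  thiophene ring core → C:4 H:4 S:1
  (− 2 ring H displaced by substituents)
  + CHO → C:1 H:1 O:1
  + NH2 → N:1 H:2
Element totals:
  C: 5
  H: 5
  N: 1
  O: 1
  S: 1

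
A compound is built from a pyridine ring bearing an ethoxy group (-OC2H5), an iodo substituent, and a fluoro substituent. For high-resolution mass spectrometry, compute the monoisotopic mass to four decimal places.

266.9556

Atom tally by fragment:
  pyridine ring core → C:5 H:5 N:1
  (− 3 ring H displaced by substituents)
  + OC2H5 → C:2 H:5 O:1
  + I → I:1
  + F → F:1
Element totals:
  C: 7
  H: 7
  F: 1
  I: 1
  N: 1
  O: 1
Molecular formula: C7H7FINO.
  M = 7(12.0) + 7(1.007825) + 18.998403 + 126.904472 + 14.003074 + 15.994915
    = 84.000000 + 7.054775 + 18.998403 + 126.904472 + 14.003074 + 15.994915 = 266.955639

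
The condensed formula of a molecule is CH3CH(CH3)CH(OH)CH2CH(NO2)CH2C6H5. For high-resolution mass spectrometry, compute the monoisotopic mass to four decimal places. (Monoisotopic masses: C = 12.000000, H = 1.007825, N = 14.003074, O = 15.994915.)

237.1365

Element totals:
  C: 13
  H: 19
  N: 1
  O: 3
Molecular formula: C13H19NO3.
  M = 13(12.0) + 19(1.007825) + 14.003074 + 3(15.994915)
    = 156.000000 + 19.148675 + 14.003074 + 47.984745 = 237.136494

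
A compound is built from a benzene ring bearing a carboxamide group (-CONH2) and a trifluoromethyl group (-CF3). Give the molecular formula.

C8H6F3NO

Atom tally by fragment:
  benzene ring core → C:6 H:6
  (− 2 ring H displaced by substituents)
  + CONH2 → C:1 H:2 O:1 N:1
  + CF3 → C:1 F:3
Element totals:
  C: 8
  H: 6
  F: 3
  N: 1
  O: 1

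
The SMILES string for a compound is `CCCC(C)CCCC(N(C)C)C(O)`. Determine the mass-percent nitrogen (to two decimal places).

Atom tally by fragment:
  CH3 → C:1 H:3
  CH2 → C:1 H:2
  CH2 → C:1 H:2
  CH(CH3) → C:2 H:4
  CH2 → C:1 H:2
  CH2 → C:1 H:2
  CH2 → C:1 H:2
  CH(N(CH3)2) → C:3 H:7 N:1
  CH2OH → C:1 H:3 O:1
Element totals:
  C: 12
  H: 27
  N: 1
  O: 1
Molecular formula: C12H27NO.
Molar mass = 201.354 g/mol.
Mass from N: 1 × 14.007 = 14.007 g/mol.
%N = 14.007 / 201.354 × 100 = 6.96%.

6.96%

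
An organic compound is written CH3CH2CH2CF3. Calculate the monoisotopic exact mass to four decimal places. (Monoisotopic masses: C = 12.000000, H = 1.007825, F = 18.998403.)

Element totals:
  C: 4
  H: 7
  F: 3
Molecular formula: C4H7F3.
  M = 4(12.0) + 7(1.007825) + 3(18.998403)
    = 48.000000 + 7.054775 + 56.995209 = 112.049984

112.0500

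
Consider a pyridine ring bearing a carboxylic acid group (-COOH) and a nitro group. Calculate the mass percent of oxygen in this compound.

38.07%

Atom tally by fragment:
  pyridine ring core → C:5 H:5 N:1
  (− 2 ring H displaced by substituents)
  + COOH → C:1 H:1 O:2
  + NO2 → N:1 O:2
Element totals:
  C: 6
  H: 4
  N: 2
  O: 4
Molecular formula: C6H4N2O4.
Molar mass = 168.108 g/mol.
Mass from O: 4 × 15.999 = 63.996 g/mol.
%O = 63.996 / 168.108 × 100 = 38.07%.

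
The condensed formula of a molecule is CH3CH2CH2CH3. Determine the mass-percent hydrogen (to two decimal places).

17.34%

Element totals:
  C: 4
  H: 10
Molecular formula: C4H10.
Molar mass = 58.124 g/mol.
Mass from H: 10 × 1.008 = 10.080 g/mol.
%H = 10.080 / 58.124 × 100 = 17.34%.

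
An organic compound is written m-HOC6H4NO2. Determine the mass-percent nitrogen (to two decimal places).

Element totals:
  C: 6
  H: 5
  N: 1
  O: 3
Molecular formula: C6H5NO3.
Molar mass = 139.110 g/mol.
Mass from N: 1 × 14.007 = 14.007 g/mol.
%N = 14.007 / 139.110 × 100 = 10.07%.

10.07%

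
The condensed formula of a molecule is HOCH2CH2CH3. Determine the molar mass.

60.10 g/mol

Element totals:
  C: 3
  H: 8
  O: 1
Molecular formula: C3H8O.
  M = 3(12.011) + 8(1.008) + 15.999
    = 36.033 + 8.064 + 15.999 = 60.096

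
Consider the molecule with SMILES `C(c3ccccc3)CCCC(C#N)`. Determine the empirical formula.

C12H15N

Atom tally by fragment:
  C6H5CH2 → C:7 H:7
  CH2 → C:1 H:2
  CH2 → C:1 H:2
  CH2 → C:1 H:2
  CH2CN → C:2 H:2 N:1
Element totals:
  C: 12
  H: 15
  N: 1
Molecular formula: C12H15N.
gcd of subscripts (12, 15, 1) = 1, so the empirical formula equals the molecular formula.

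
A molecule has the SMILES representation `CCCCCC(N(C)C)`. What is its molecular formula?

Atom tally by fragment:
  CH3 → C:1 H:3
  CH2 → C:1 H:2
  CH2 → C:1 H:2
  CH2 → C:1 H:2
  CH2 → C:1 H:2
  CH2N(CH3)2 → C:3 H:8 N:1
Element totals:
  C: 8
  H: 19
  N: 1

C8H19N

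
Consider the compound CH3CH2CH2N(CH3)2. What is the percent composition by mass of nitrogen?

Atom tally by fragment:
  CH3 → C:1 H:3
  CH2 → C:1 H:2
  CH2N(CH3)2 → C:3 H:8 N:1
Element totals:
  C: 5
  H: 13
  N: 1
Molecular formula: C5H13N.
Molar mass = 87.166 g/mol.
Mass from N: 1 × 14.007 = 14.007 g/mol.
%N = 14.007 / 87.166 × 100 = 16.07%.

16.07%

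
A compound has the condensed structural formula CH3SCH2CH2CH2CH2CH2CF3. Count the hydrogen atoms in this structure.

Element totals:
  C: 7
  H: 13
  F: 3
  S: 1

13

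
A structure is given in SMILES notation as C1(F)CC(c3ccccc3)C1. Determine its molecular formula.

C10H11F

Atom tally by fragment:
  cyclobutane ring core → C:4 H:8
  (− 2 ring H displaced by substituents)
  + F → F:1
  + C6H5 → C:6 H:5
Element totals:
  C: 10
  H: 11
  F: 1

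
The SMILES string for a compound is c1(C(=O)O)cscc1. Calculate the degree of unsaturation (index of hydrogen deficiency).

4

Atom tally by fragment:
  thiophene ring core → C:4 H:4 S:1
  (− 1 ring H displaced by substituents)
  + COOH → C:1 H:1 O:2
Element totals:
  C: 5
  H: 4
  O: 2
  S: 1
Molecular formula: C5H4O2S.
DoU = (2C + 2 + N − H − X) / 2 = (2·5 + 2 + 0 − 4 − 0) / 2 = 4.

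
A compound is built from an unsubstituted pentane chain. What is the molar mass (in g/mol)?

72.15 g/mol

Atom tally by fragment:
  CH3 → C:1 H:3
  CH2 → C:1 H:2
  CH2 → C:1 H:2
  CH2 → C:1 H:2
  CH3 → C:1 H:3
Element totals:
  C: 5
  H: 12
Molecular formula: C5H12.
  M = 5(12.011) + 12(1.008)
    = 60.055 + 12.096 = 72.151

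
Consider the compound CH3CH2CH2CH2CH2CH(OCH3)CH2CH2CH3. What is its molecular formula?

Element totals:
  C: 10
  H: 22
  O: 1

C10H22O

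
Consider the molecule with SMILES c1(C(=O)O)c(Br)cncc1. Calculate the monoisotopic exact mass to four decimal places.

200.9425

Atom tally by fragment:
  pyridine ring core → C:5 H:5 N:1
  (− 2 ring H displaced by substituents)
  + COOH → C:1 H:1 O:2
  + Br → Br:1
Element totals:
  C: 6
  H: 4
  Br: 1
  N: 1
  O: 2
Molecular formula: C6H4BrNO2.
  M = 6(12.0) + 4(1.007825) + 78.918338 + 14.003074 + 2(15.994915)
    = 72.000000 + 4.031300 + 78.918338 + 14.003074 + 31.989830 = 200.942542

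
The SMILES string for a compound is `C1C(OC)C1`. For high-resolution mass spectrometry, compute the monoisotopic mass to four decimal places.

72.0575

Atom tally by fragment:
  cyclopropane ring core → C:3 H:6
  (− 1 ring H displaced by substituents)
  + OCH3 → C:1 H:3 O:1
Element totals:
  C: 4
  H: 8
  O: 1
Molecular formula: C4H8O.
  M = 4(12.0) + 8(1.007825) + 15.994915
    = 48.000000 + 8.062600 + 15.994915 = 72.057515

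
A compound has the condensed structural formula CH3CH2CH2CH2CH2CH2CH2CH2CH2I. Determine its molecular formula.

Atom tally by fragment:
  CH3 → C:1 H:3
  CH2 → C:1 H:2
  CH2 → C:1 H:2
  CH2 → C:1 H:2
  CH2 → C:1 H:2
  CH2 → C:1 H:2
  CH2 → C:1 H:2
  CH2 → C:1 H:2
  CH2I → C:1 H:2 I:1
Element totals:
  C: 9
  H: 19
  I: 1

C9H19I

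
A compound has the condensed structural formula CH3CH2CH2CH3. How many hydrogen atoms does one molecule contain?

10

Atom tally by fragment:
  CH3 → C:1 H:3
  CH2 → C:1 H:2
  CH2 → C:1 H:2
  CH3 → C:1 H:3
Element totals:
  C: 4
  H: 10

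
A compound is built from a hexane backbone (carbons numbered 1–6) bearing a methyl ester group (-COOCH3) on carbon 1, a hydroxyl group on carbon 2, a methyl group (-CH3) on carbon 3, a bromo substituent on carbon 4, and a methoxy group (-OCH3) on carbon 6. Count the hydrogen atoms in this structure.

19

Atom tally by fragment:
  CH3OOCCH2 → C:3 H:5 O:2
  CH(OH) → C:1 H:2 O:1
  CH(CH3) → C:2 H:4
  CH(Br) → C:1 H:1 Br:1
  CH2 → C:1 H:2
  CH2OCH3 → C:2 H:5 O:1
Element totals:
  C: 10
  H: 19
  Br: 1
  O: 4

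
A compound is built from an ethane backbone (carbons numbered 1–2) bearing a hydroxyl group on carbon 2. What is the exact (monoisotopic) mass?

Atom tally by fragment:
  CH3 → C:1 H:3
  CH2OH → C:1 H:3 O:1
Element totals:
  C: 2
  H: 6
  O: 1
Molecular formula: C2H6O.
  M = 2(12.0) + 6(1.007825) + 15.994915
    = 24.000000 + 6.046950 + 15.994915 = 46.041865

46.0419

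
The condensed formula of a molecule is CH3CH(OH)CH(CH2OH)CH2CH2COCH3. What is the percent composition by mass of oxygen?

Atom tally by fragment:
  CH3 → C:1 H:3
  CH(OH) → C:1 H:2 O:1
  CH(CH2OH) → C:2 H:4 O:1
  CH2 → C:1 H:2
  CH2COCH3 → C:3 H:5 O:1
Element totals:
  C: 8
  H: 16
  O: 3
Molecular formula: C8H16O3.
Molar mass = 160.213 g/mol.
Mass from O: 3 × 15.999 = 47.997 g/mol.
%O = 47.997 / 160.213 × 100 = 29.96%.

29.96%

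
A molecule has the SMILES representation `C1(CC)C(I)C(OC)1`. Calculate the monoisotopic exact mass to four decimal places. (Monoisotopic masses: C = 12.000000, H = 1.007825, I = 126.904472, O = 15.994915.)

Atom tally by fragment:
  cyclopropane ring core → C:3 H:6
  (− 3 ring H displaced by substituents)
  + C2H5 → C:2 H:5
  + I → I:1
  + OCH3 → C:1 H:3 O:1
Element totals:
  C: 6
  H: 11
  I: 1
  O: 1
Molecular formula: C6H11IO.
  M = 6(12.0) + 11(1.007825) + 126.904472 + 15.994915
    = 72.000000 + 11.086075 + 126.904472 + 15.994915 = 225.985462

225.9855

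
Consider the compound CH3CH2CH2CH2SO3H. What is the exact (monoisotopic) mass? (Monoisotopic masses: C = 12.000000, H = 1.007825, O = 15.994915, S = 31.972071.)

138.0351

Element totals:
  C: 4
  H: 10
  O: 3
  S: 1
Molecular formula: C4H10O3S.
  M = 4(12.0) + 10(1.007825) + 3(15.994915) + 31.972071
    = 48.000000 + 10.078250 + 47.984745 + 31.972071 = 138.035066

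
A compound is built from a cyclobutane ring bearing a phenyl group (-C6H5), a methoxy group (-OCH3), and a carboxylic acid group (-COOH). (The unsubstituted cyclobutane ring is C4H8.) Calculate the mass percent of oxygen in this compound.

23.27%

Atom tally by fragment:
  cyclobutane ring core → C:4 H:8
  (− 3 ring H displaced by substituents)
  + C6H5 → C:6 H:5
  + OCH3 → C:1 H:3 O:1
  + COOH → C:1 H:1 O:2
Element totals:
  C: 12
  H: 14
  O: 3
Molecular formula: C12H14O3.
Molar mass = 206.241 g/mol.
Mass from O: 3 × 15.999 = 47.997 g/mol.
%O = 47.997 / 206.241 × 100 = 23.27%.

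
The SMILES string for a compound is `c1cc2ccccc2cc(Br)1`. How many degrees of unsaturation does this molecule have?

Atom tally by fragment:
  naphthalene ring system core → C:10 H:8
  (− 1 ring H displaced by substituents)
  + Br → Br:1
Element totals:
  C: 10
  H: 7
  Br: 1
Molecular formula: C10H7Br.
DoU = (2C + 2 + N − H − X) / 2 = (2·10 + 2 + 0 − 7 − 1) / 2 = 7.

7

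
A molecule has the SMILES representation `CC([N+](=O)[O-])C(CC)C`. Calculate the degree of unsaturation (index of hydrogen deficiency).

Atom tally by fragment:
  CH3 → C:1 H:3
  CH(NO2) → C:1 H:1 N:1 O:2
  CH(C2H5) → C:3 H:6
  CH3 → C:1 H:3
Element totals:
  C: 6
  H: 13
  N: 1
  O: 2
Molecular formula: C6H13NO2.
DoU = (2C + 2 + N − H − X) / 2 = (2·6 + 2 + 1 − 13 − 0) / 2 = 1.

1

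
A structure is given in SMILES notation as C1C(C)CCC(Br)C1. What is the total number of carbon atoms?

Atom tally by fragment:
  cyclohexane ring core → C:6 H:12
  (− 2 ring H displaced by substituents)
  + CH3 → C:1 H:3
  + Br → Br:1
Element totals:
  C: 7
  H: 13
  Br: 1

7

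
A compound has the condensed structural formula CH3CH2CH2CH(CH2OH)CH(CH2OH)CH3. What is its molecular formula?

C8H18O2

Atom tally by fragment:
  CH3 → C:1 H:3
  CH2 → C:1 H:2
  CH2 → C:1 H:2
  CH(CH2OH) → C:2 H:4 O:1
  CH(CH2OH) → C:2 H:4 O:1
  CH3 → C:1 H:3
Element totals:
  C: 8
  H: 18
  O: 2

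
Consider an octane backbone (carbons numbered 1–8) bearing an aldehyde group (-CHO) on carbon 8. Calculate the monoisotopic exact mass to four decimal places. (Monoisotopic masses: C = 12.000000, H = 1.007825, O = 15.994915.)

Atom tally by fragment:
  CH3 → C:1 H:3
  CH2 → C:1 H:2
  CH2 → C:1 H:2
  CH2 → C:1 H:2
  CH2 → C:1 H:2
  CH2 → C:1 H:2
  CH2 → C:1 H:2
  CH2CHO → C:2 H:3 O:1
Element totals:
  C: 9
  H: 18
  O: 1
Molecular formula: C9H18O.
  M = 9(12.0) + 18(1.007825) + 15.994915
    = 108.000000 + 18.140850 + 15.994915 = 142.135765

142.1358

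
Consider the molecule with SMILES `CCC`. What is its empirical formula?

C3H8

Atom tally by fragment:
  CH3 → C:1 H:3
  CH2 → C:1 H:2
  CH3 → C:1 H:3
Element totals:
  C: 3
  H: 8
Molecular formula: C3H8.
gcd of subscripts (3, 8) = 1, so the empirical formula equals the molecular formula.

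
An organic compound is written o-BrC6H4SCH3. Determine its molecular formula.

C7H7BrS

Atom tally by fragment:
  benzene ring core → C:6 H:6
  (− 2 ring H displaced by substituents)
  + Br → Br:1
  + SCH3 → C:1 H:3 S:1
Element totals:
  C: 7
  H: 7
  Br: 1
  S: 1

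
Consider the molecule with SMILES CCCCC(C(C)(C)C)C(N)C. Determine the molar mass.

Atom tally by fragment:
  CH3 → C:1 H:3
  CH2 → C:1 H:2
  CH2 → C:1 H:2
  CH2 → C:1 H:2
  CH(C(CH3)3) → C:5 H:10
  CH(NH2) → C:1 H:3 N:1
  CH3 → C:1 H:3
Element totals:
  C: 11
  H: 25
  N: 1
Molecular formula: C11H25N.
  M = 11(12.011) + 25(1.008) + 14.007
    = 132.121 + 25.200 + 14.007 = 171.328

171.33 g/mol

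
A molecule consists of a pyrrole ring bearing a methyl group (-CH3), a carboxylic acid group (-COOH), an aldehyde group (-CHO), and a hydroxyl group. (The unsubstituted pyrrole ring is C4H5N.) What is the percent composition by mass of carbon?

49.71%

Atom tally by fragment:
  pyrrole ring core → C:4 H:5 N:1
  (− 4 ring H displaced by substituents)
  + CH3 → C:1 H:3
  + COOH → C:1 H:1 O:2
  + CHO → C:1 H:1 O:1
  + OH → O:1 H:1
Element totals:
  C: 7
  H: 7
  N: 1
  O: 4
Molecular formula: C7H7NO4.
Molar mass = 169.136 g/mol.
Mass from C: 7 × 12.011 = 84.077 g/mol.
%C = 84.077 / 169.136 × 100 = 49.71%.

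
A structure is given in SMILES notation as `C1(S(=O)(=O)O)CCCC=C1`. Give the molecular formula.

C6H10O3S

Atom tally by fragment:
  cyclohexene ring core → C:6 H:10
  (− 1 ring H displaced by substituents)
  + SO3H → S:1 O:3 H:1
Element totals:
  C: 6
  H: 10
  O: 3
  S: 1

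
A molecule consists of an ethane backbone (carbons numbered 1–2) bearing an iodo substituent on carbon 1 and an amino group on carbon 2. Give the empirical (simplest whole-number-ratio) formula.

Atom tally by fragment:
  ICH2 → C:1 H:2 I:1
  CH2NH2 → C:1 H:4 N:1
Element totals:
  C: 2
  H: 6
  I: 1
  N: 1
Molecular formula: C2H6IN.
gcd of subscripts (2, 6, 1, 1) = 1, so the empirical formula equals the molecular formula.

C2H6IN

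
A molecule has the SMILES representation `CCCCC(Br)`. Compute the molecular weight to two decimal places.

Atom tally by fragment:
  CH3 → C:1 H:3
  CH2 → C:1 H:2
  CH2 → C:1 H:2
  CH2 → C:1 H:2
  CH2Br → C:1 H:2 Br:1
Element totals:
  C: 5
  H: 11
  Br: 1
Molecular formula: C5H11Br.
  M = 5(12.011) + 11(1.008) + 79.904
    = 60.055 + 11.088 + 79.904 = 151.047

151.05 g/mol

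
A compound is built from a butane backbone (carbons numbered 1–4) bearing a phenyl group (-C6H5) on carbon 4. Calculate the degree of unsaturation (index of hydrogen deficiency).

Atom tally by fragment:
  CH3 → C:1 H:3
  CH2 → C:1 H:2
  CH2 → C:1 H:2
  CH2C6H5 → C:7 H:7
Element totals:
  C: 10
  H: 14
Molecular formula: C10H14.
DoU = (2C + 2 + N − H − X) / 2 = (2·10 + 2 + 0 − 14 − 0) / 2 = 4.

4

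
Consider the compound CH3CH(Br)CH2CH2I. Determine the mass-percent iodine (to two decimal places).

Element totals:
  C: 4
  H: 8
  Br: 1
  I: 1
Molecular formula: C4H8BrI.
Molar mass = 262.916 g/mol.
Mass from I: 1 × 126.904 = 126.904 g/mol.
%I = 126.904 / 262.916 × 100 = 48.27%.

48.27%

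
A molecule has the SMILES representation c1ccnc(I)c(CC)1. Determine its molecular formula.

C7H8IN

Atom tally by fragment:
  pyridine ring core → C:5 H:5 N:1
  (− 2 ring H displaced by substituents)
  + I → I:1
  + C2H5 → C:2 H:5
Element totals:
  C: 7
  H: 8
  I: 1
  N: 1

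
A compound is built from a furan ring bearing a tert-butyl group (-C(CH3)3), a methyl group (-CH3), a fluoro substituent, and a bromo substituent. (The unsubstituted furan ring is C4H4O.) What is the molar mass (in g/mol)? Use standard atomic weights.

235.10 g/mol

Atom tally by fragment:
  furan ring core → C:4 H:4 O:1
  (− 4 ring H displaced by substituents)
  + C(CH3)3 → C:4 H:9
  + CH3 → C:1 H:3
  + F → F:1
  + Br → Br:1
Element totals:
  C: 9
  H: 12
  Br: 1
  F: 1
  O: 1
Molecular formula: C9H12BrFO.
  M = 9(12.011) + 12(1.008) + 79.904 + 18.998 + 15.999
    = 108.099 + 12.096 + 79.904 + 18.998 + 15.999 = 235.096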